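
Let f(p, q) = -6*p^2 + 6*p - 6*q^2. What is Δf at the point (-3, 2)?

∂²f/∂p² = -12
∂²f/∂q² = -12
∇²f = -24
At (-3, 2): -24.

-24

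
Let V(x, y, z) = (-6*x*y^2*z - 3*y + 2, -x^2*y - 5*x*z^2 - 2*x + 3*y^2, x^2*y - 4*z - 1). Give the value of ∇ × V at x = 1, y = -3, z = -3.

(∇×V)₁ = ∂V₃/∂y − ∂V₂/∂z = x^2 + 10*x*z
(∇×V)₂ = ∂V₁/∂z − ∂V₃/∂x = -6*x*y^2 - 2*x*y
(∇×V)₃ = ∂V₂/∂x − ∂V₁/∂y = 12*x*y*z - 2*x*y - 5*z^2 + 1
∇×V = (x^2 + 10*x*z, -6*x*y^2 - 2*x*y, 12*x*y*z - 2*x*y - 5*z^2 + 1)
At (1, -3, -3): (-29, -48, 70).

(-29, -48, 70)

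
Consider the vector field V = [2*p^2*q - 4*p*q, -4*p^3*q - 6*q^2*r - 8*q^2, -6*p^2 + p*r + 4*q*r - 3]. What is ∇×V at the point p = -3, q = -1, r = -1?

(∇×V)₁ = ∂V₃/∂q − ∂V₂/∂r = 6*q^2 + 4*r
(∇×V)₂ = ∂V₁/∂r − ∂V₃/∂p = 12*p - r
(∇×V)₃ = ∂V₂/∂p − ∂V₁/∂q = -12*p^2*q - 2*p^2 + 4*p
∇×V = (6*q^2 + 4*r, 12*p - r, -12*p^2*q - 2*p^2 + 4*p)
At (-3, -1, -1): (2, -35, 78).

(2, -35, 78)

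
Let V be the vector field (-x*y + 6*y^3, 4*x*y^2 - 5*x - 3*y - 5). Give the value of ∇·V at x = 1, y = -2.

∂V₁/∂x = -y
∂V₂/∂y = 8*x*y - 3
∇·V = 8*x*y - y - 3
At (1, -2): -17.

-17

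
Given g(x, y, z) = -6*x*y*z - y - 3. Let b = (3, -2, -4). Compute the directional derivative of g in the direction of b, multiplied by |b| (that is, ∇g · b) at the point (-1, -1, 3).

44

∂g/∂x = -6*y*z
∂g/∂y = -6*x*z - 1
∂g/∂z = -6*x*y
∇g at (-1, -1, 3) = (18, 17, -6)
∇g · b = (18)(3) + (17)(-2) + (-6)(-4) = 44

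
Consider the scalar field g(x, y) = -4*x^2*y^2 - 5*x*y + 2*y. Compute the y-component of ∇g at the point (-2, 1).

-20

(∇g)_2 = ∂g/∂y = -8*x^2*y - 5*x + 2
At (-2, 1): -20.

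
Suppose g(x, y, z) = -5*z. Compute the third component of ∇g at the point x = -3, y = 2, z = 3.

(∇g)_3 = ∂g/∂z = -5
At (-3, 2, 3): -5.

-5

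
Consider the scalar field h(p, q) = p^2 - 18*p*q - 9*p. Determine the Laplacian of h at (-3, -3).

2

∂²h/∂p² = 2
∂²h/∂q² = 0
∇²h = 2
At (-3, -3): 2.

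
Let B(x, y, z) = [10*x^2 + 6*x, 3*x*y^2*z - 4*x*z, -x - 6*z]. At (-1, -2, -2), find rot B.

(∇×B)₁ = ∂B₃/∂y − ∂B₂/∂z = -3*x*y^2 + 4*x
(∇×B)₂ = ∂B₁/∂z − ∂B₃/∂x = 1
(∇×B)₃ = ∂B₂/∂x − ∂B₁/∂y = 3*y^2*z - 4*z
∇×B = (-3*x*y^2 + 4*x, 1, 3*y^2*z - 4*z)
At (-1, -2, -2): (8, 1, -16).

(8, 1, -16)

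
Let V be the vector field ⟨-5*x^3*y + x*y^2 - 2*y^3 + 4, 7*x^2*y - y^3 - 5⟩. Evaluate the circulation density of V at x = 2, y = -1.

∂V₂/∂x = 14*x*y
∂V₁/∂y = -5*x^3 + 2*x*y - 6*y^2
Scalar curl = 5*x^3 + 12*x*y + 6*y^2
At (2, -1): 22.

22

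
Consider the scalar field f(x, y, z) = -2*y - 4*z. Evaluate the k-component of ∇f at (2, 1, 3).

(∇f)_3 = ∂f/∂z = -4
At (2, 1, 3): -4.

-4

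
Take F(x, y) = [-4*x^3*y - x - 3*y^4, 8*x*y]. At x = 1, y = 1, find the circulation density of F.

24

∂F₂/∂x = 8*y
∂F₁/∂y = -4*x^3 - 12*y^3
Scalar curl = 4*x^3 + 12*y^3 + 8*y
At (1, 1): 24.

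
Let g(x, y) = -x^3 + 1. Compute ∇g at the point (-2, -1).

(-12, 0)

∂g/∂x = -3*x^2
∂g/∂y = 0
∇g = (-3*x^2, 0)
At (-2, -1): (-12, 0).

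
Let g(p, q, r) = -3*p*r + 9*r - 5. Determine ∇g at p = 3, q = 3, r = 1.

∂g/∂p = -3*r
∂g/∂q = 0
∂g/∂r = -3*p + 9
∇g = (-3*r, 0, -3*p + 9)
At (3, 3, 1): (-3, 0, 0).

(-3, 0, 0)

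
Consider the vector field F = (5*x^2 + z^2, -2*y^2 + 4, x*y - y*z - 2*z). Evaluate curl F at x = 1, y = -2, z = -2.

(∇×F)₁ = ∂F₃/∂y − ∂F₂/∂z = x - z
(∇×F)₂ = ∂F₁/∂z − ∂F₃/∂x = -y + 2*z
(∇×F)₃ = ∂F₂/∂x − ∂F₁/∂y = 0
∇×F = (x - z, -y + 2*z, 0)
At (1, -2, -2): (3, -2, 0).

(3, -2, 0)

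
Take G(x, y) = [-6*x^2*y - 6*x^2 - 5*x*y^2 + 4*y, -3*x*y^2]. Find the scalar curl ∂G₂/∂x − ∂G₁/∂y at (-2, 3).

-67

∂G₂/∂x = -3*y^2
∂G₁/∂y = -6*x^2 - 10*x*y + 4
Scalar curl = 6*x^2 + 10*x*y - 3*y^2 - 4
At (-2, 3): -67.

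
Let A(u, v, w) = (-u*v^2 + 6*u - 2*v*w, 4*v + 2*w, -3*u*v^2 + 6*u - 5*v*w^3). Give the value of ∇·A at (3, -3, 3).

406

∂A₁/∂u = -v^2 + 6
∂A₂/∂v = 4
∂A₃/∂w = -15*v*w^2
∇·A = -v^2 - 15*v*w^2 + 10
At (3, -3, 3): 406.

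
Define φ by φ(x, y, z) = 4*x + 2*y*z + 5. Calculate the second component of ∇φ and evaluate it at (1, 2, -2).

-4

(∇φ)_2 = ∂φ/∂y = 2*z
At (1, 2, -2): -4.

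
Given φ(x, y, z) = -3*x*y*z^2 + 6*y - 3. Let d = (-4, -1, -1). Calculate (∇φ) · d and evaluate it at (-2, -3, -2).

-246

∂φ/∂x = -3*y*z^2
∂φ/∂y = -3*x*z^2 + 6
∂φ/∂z = -6*x*y*z
∇φ at (-2, -3, -2) = (36, 30, 72)
∇φ · d = (36)(-4) + (30)(-1) + (72)(-1) = -246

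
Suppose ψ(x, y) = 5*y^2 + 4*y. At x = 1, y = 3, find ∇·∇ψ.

10

∂²ψ/∂x² = 0
∂²ψ/∂y² = 10
∇²ψ = 10
At (1, 3): 10.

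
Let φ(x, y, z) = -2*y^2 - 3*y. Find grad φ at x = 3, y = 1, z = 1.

∂φ/∂x = 0
∂φ/∂y = -4*y - 3
∂φ/∂z = 0
∇φ = (0, -4*y - 3, 0)
At (3, 1, 1): (0, -7, 0).

(0, -7, 0)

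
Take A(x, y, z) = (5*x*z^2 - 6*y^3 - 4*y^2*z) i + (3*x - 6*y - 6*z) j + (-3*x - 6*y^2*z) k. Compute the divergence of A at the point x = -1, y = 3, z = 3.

-15

∂A₁/∂x = 5*z^2
∂A₂/∂y = -6
∂A₃/∂z = -6*y^2
∇·A = -6*y^2 + 5*z^2 - 6
At (-1, 3, 3): -15.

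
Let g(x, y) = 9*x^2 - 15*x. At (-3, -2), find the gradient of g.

∂g/∂x = 18*x - 15
∂g/∂y = 0
∇g = (18*x - 15, 0)
At (-3, -2): (-69, 0).

(-69, 0)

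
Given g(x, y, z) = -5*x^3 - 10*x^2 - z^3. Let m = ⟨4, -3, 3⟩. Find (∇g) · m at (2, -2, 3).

∂g/∂x = -15*x^2 - 20*x
∂g/∂y = 0
∂g/∂z = -3*z^2
∇g at (2, -2, 3) = (-100, 0, -27)
∇g · m = (-100)(4) + (0)(-3) + (-27)(3) = -481

-481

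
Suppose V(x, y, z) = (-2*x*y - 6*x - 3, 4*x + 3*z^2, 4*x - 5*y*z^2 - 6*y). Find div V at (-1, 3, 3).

-102

∂V₁/∂x = -2*y - 6
∂V₂/∂y = 0
∂V₃/∂z = -10*y*z
∇·V = -10*y*z - 2*y - 6
At (-1, 3, 3): -102.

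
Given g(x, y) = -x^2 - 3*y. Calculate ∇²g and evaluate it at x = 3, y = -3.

∂²g/∂x² = -2
∂²g/∂y² = 0
∇²g = -2
At (3, -3): -2.

-2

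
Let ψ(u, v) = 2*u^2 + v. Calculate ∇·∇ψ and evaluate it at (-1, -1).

∂²ψ/∂u² = 4
∂²ψ/∂v² = 0
∇²ψ = 4
At (-1, -1): 4.

4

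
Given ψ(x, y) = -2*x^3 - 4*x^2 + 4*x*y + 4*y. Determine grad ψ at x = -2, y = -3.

(-20, -4)

∂ψ/∂x = -6*x^2 - 8*x + 4*y
∂ψ/∂y = 4*x + 4
∇ψ = (-6*x^2 - 8*x + 4*y, 4*x + 4)
At (-2, -3): (-20, -4).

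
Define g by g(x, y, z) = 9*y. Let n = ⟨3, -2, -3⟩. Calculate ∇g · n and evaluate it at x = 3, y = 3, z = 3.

-18

∂g/∂x = 0
∂g/∂y = 9
∂g/∂z = 0
∇g at (3, 3, 3) = (0, 9, 0)
∇g · n = (0)(3) + (9)(-2) + (0)(-3) = -18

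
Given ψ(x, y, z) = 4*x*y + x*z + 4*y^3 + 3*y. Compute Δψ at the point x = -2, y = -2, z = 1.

∂²ψ/∂x² = 0
∂²ψ/∂y² = 24*y
∂²ψ/∂z² = 0
∇²ψ = 24*y
At (-2, -2, 1): -48.

-48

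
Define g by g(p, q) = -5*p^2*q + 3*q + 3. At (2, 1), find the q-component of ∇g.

-17

(∇g)_2 = ∂g/∂q = -5*p^2 + 3
At (2, 1): -17.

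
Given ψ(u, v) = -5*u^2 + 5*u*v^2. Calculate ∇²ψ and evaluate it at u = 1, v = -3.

0

∂²ψ/∂u² = -10
∂²ψ/∂v² = 10*u
∇²ψ = 10*u - 10
At (1, -3): 0.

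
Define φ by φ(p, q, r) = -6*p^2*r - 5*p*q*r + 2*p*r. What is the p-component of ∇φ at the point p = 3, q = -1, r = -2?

58

(∇φ)_1 = ∂φ/∂p = -12*p*r - 5*q*r + 2*r
At (3, -1, -2): 58.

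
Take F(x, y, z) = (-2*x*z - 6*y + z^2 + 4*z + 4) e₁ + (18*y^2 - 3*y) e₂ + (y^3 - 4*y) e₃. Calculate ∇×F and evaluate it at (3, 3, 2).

(23, 2, 6)

(∇×F)₁ = ∂F₃/∂y − ∂F₂/∂z = 3*y^2 - 4
(∇×F)₂ = ∂F₁/∂z − ∂F₃/∂x = -2*x + 2*z + 4
(∇×F)₃ = ∂F₂/∂x − ∂F₁/∂y = 6
∇×F = (3*y^2 - 4, -2*x + 2*z + 4, 6)
At (3, 3, 2): (23, 2, 6).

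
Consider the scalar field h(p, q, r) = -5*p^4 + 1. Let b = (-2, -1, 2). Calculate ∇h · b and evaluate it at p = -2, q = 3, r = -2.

-320

∂h/∂p = -20*p^3
∂h/∂q = 0
∂h/∂r = 0
∇h at (-2, 3, -2) = (160, 0, 0)
∇h · b = (160)(-2) + (0)(-1) + (0)(2) = -320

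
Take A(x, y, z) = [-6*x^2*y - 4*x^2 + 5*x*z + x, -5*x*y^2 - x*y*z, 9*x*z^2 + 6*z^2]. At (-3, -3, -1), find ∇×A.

(9, -24, 6)

(∇×A)₁ = ∂A₃/∂y − ∂A₂/∂z = x*y
(∇×A)₂ = ∂A₁/∂z − ∂A₃/∂x = 5*x - 9*z^2
(∇×A)₃ = ∂A₂/∂x − ∂A₁/∂y = 6*x^2 - 5*y^2 - y*z
∇×A = (x*y, 5*x - 9*z^2, 6*x^2 - 5*y^2 - y*z)
At (-3, -3, -1): (9, -24, 6).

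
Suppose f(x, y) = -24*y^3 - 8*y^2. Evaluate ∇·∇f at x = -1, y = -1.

∂²f/∂x² = 0
∂²f/∂y² = -16*(9*y + 1)
∇²f = -144*y - 16
At (-1, -1): 128.

128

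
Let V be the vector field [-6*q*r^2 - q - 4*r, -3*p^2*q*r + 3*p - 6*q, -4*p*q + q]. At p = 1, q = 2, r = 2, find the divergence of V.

-12

∂V₁/∂p = 0
∂V₂/∂q = -3*p^2*r - 6
∂V₃/∂r = 0
∇·V = -3*p^2*r - 6
At (1, 2, 2): -12.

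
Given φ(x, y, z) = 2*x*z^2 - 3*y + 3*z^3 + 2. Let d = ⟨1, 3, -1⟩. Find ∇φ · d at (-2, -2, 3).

-48

∂φ/∂x = 2*z^2
∂φ/∂y = -3
∂φ/∂z = 4*x*z + 9*z^2
∇φ at (-2, -2, 3) = (18, -3, 57)
∇φ · d = (18)(1) + (-3)(3) + (57)(-1) = -48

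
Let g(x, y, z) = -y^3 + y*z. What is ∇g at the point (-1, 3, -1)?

∂g/∂x = 0
∂g/∂y = -3*y^2 + z
∂g/∂z = y
∇g = (0, -3*y^2 + z, y)
At (-1, 3, -1): (0, -28, 3).

(0, -28, 3)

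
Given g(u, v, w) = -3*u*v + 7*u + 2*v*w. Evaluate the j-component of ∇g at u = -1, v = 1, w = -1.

(∇g)_2 = ∂g/∂v = -3*u + 2*w
At (-1, 1, -1): 1.

1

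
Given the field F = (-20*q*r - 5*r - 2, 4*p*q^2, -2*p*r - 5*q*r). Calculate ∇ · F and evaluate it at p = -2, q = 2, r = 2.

∂F₁/∂p = 0
∂F₂/∂q = 8*p*q
∂F₃/∂r = -2*p - 5*q
∇·F = 8*p*q - 2*p - 5*q
At (-2, 2, 2): -38.

-38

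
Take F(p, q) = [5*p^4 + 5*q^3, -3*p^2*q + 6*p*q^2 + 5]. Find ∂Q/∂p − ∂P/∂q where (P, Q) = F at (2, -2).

∂F₂/∂p = -6*p*q + 6*q^2
∂F₁/∂q = 15*q^2
Scalar curl = -6*p*q - 9*q^2
At (2, -2): -12.

-12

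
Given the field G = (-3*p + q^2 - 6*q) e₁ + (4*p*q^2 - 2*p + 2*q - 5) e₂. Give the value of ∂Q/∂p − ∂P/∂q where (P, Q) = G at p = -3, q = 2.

∂G₂/∂p = 4*q^2 - 2
∂G₁/∂q = 2*q - 6
Scalar curl = 4*q^2 - 2*q + 4
At (-3, 2): 16.

16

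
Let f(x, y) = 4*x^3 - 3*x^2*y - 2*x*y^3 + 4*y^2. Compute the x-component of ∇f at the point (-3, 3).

(∇f)_1 = ∂f/∂x = 12*x^2 - 6*x*y - 2*y^3
At (-3, 3): 108.

108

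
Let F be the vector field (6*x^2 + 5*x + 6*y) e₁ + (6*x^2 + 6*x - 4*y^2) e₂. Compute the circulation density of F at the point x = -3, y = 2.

-36

∂F₂/∂x = 12*x + 6
∂F₁/∂y = 6
Scalar curl = 12*x
At (-3, 2): -36.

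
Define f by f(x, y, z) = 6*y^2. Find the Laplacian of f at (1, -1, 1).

∂²f/∂x² = 0
∂²f/∂y² = 12
∂²f/∂z² = 0
∇²f = 12
At (1, -1, 1): 12.

12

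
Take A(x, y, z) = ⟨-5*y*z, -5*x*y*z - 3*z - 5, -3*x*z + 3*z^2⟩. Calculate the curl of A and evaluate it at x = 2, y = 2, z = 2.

(∇×A)₁ = ∂A₃/∂y − ∂A₂/∂z = 5*x*y + 3
(∇×A)₂ = ∂A₁/∂z − ∂A₃/∂x = -5*y + 3*z
(∇×A)₃ = ∂A₂/∂x − ∂A₁/∂y = -5*y*z + 5*z
∇×A = (5*x*y + 3, -5*y + 3*z, -5*y*z + 5*z)
At (2, 2, 2): (23, -4, -10).

(23, -4, -10)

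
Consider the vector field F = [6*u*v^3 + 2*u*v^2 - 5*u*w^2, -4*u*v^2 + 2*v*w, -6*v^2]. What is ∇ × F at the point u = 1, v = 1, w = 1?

(-14, -10, -26)

(∇×F)₁ = ∂F₃/∂v − ∂F₂/∂w = -14*v
(∇×F)₂ = ∂F₁/∂w − ∂F₃/∂u = -10*u*w
(∇×F)₃ = ∂F₂/∂u − ∂F₁/∂v = -18*u*v^2 - 4*u*v - 4*v^2
∇×F = (-14*v, -10*u*w, -18*u*v^2 - 4*u*v - 4*v^2)
At (1, 1, 1): (-14, -10, -26).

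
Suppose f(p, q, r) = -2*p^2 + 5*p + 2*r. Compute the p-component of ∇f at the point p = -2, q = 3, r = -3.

(∇f)_1 = ∂f/∂p = -4*p + 5
At (-2, 3, -3): 13.

13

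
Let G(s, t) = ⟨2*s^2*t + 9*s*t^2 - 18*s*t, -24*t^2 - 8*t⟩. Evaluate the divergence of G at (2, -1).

∂G₁/∂s = 4*s*t + 9*t^2 - 18*t
∂G₂/∂t = -48*t - 8
∇·G = 4*s*t + 9*t^2 - 66*t - 8
At (2, -1): 59.

59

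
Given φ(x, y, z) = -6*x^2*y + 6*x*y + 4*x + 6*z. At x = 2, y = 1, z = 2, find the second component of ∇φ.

-12

(∇φ)_2 = ∂φ/∂y = -6*x^2 + 6*x
At (2, 1, 2): -12.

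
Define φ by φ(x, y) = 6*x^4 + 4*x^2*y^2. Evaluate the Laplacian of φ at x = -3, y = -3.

∂²φ/∂x² = 8*(9*x^2 + y^2)
∂²φ/∂y² = 8*x^2
∇²φ = 80*x^2 + 8*y^2
At (-3, -3): 792.

792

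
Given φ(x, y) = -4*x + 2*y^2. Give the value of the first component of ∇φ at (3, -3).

-4

(∇φ)_1 = ∂φ/∂x = -4
At (3, -3): -4.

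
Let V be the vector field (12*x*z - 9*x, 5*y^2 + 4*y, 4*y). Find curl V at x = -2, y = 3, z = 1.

(4, -24, 0)

(∇×V)₁ = ∂V₃/∂y − ∂V₂/∂z = 4
(∇×V)₂ = ∂V₁/∂z − ∂V₃/∂x = 12*x
(∇×V)₃ = ∂V₂/∂x − ∂V₁/∂y = 0
∇×V = (4, 12*x, 0)
At (-2, 3, 1): (4, -24, 0).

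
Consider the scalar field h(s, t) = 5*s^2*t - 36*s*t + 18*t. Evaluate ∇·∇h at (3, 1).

∂²h/∂s² = 10*t
∂²h/∂t² = 0
∇²h = 10*t
At (3, 1): 10.

10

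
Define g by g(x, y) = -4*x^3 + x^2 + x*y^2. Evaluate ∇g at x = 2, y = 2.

∂g/∂x = -12*x^2 + 2*x + y^2
∂g/∂y = 2*x*y
∇g = (-12*x^2 + 2*x + y^2, 2*x*y)
At (2, 2): (-40, 8).

(-40, 8)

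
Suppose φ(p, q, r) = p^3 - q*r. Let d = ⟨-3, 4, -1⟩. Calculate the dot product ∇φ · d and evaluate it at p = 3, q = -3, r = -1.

-80

∂φ/∂p = 3*p^2
∂φ/∂q = -r
∂φ/∂r = -q
∇φ at (3, -3, -1) = (27, 1, 3)
∇φ · d = (27)(-3) + (1)(4) + (3)(-1) = -80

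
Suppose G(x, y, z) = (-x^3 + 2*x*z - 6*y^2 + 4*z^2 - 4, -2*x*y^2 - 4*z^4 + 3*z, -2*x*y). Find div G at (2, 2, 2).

∂G₁/∂x = -3*x^2 + 2*z
∂G₂/∂y = -4*x*y
∂G₃/∂z = 0
∇·G = -3*x^2 - 4*x*y + 2*z
At (2, 2, 2): -24.

-24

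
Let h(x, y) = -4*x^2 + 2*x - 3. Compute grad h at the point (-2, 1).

∂h/∂x = -8*x + 2
∂h/∂y = 0
∇h = (-8*x + 2, 0)
At (-2, 1): (18, 0).

(18, 0)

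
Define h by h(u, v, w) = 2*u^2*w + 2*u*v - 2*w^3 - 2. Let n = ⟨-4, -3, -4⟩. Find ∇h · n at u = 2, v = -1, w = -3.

276

∂h/∂u = 4*u*w + 2*v
∂h/∂v = 2*u
∂h/∂w = 2*u^2 - 6*w^2
∇h at (2, -1, -3) = (-26, 4, -46)
∇h · n = (-26)(-4) + (4)(-3) + (-46)(-4) = 276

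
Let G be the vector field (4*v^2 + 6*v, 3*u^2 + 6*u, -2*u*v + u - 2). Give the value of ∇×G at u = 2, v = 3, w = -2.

(-4, 5, -12)

(∇×G)₁ = ∂G₃/∂v − ∂G₂/∂w = -2*u
(∇×G)₂ = ∂G₁/∂w − ∂G₃/∂u = 2*v - 1
(∇×G)₃ = ∂G₂/∂u − ∂G₁/∂v = 6*u - 8*v
∇×G = (-2*u, 2*v - 1, 6*u - 8*v)
At (2, 3, -2): (-4, 5, -12).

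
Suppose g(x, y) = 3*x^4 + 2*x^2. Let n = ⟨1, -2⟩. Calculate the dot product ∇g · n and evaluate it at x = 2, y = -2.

∂g/∂x = 12*x^3 + 4*x
∂g/∂y = 0
∇g at (2, -2) = (104, 0)
∇g · n = (104)(1) + (0)(-2) = 104

104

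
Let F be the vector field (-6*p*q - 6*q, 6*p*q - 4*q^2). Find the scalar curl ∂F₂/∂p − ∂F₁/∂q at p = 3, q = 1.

30

∂F₂/∂p = 6*q
∂F₁/∂q = -6*p - 6
Scalar curl = 6*p + 6*q + 6
At (3, 1): 30.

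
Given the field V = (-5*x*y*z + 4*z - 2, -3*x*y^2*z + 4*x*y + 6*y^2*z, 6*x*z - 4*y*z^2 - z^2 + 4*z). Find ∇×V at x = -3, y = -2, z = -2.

(∇×V)₁ = ∂V₃/∂y − ∂V₂/∂z = 3*x*y^2 - 6*y^2 - 4*z^2
(∇×V)₂ = ∂V₁/∂z − ∂V₃/∂x = -5*x*y - 6*z + 4
(∇×V)₃ = ∂V₂/∂x − ∂V₁/∂y = 5*x*z - 3*y^2*z + 4*y
∇×V = (3*x*y^2 - 6*y^2 - 4*z^2, -5*x*y - 6*z + 4, 5*x*z - 3*y^2*z + 4*y)
At (-3, -2, -2): (-76, -14, 46).

(-76, -14, 46)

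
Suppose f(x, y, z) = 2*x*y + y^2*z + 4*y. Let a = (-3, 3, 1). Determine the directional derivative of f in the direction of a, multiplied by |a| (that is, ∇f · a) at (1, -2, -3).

70

∂f/∂x = 2*y
∂f/∂y = 2*x + 2*y*z + 4
∂f/∂z = y^2
∇f at (1, -2, -3) = (-4, 18, 4)
∇f · a = (-4)(-3) + (18)(3) + (4)(1) = 70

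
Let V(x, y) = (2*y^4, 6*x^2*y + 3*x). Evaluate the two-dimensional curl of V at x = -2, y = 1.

∂V₂/∂x = 12*x*y + 3
∂V₁/∂y = 8*y^3
Scalar curl = 12*x*y - 8*y^3 + 3
At (-2, 1): -29.

-29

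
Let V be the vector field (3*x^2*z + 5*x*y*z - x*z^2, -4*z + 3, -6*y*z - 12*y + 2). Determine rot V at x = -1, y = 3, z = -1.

(∇×V)₁ = ∂V₃/∂y − ∂V₂/∂z = -6*z - 8
(∇×V)₂ = ∂V₁/∂z − ∂V₃/∂x = 3*x^2 + 5*x*y - 2*x*z
(∇×V)₃ = ∂V₂/∂x − ∂V₁/∂y = -5*x*z
∇×V = (-6*z - 8, 3*x^2 + 5*x*y - 2*x*z, -5*x*z)
At (-1, 3, -1): (-2, -14, -5).

(-2, -14, -5)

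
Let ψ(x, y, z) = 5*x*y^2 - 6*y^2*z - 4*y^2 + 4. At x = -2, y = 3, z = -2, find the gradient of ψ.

∂ψ/∂x = 5*y^2
∂ψ/∂y = 10*x*y - 12*y*z - 8*y
∂ψ/∂z = -6*y^2
∇ψ = (5*y^2, 10*x*y - 12*y*z - 8*y, -6*y^2)
At (-2, 3, -2): (45, -12, -54).

(45, -12, -54)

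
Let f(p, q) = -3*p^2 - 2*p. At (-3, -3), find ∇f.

∂f/∂p = -6*p - 2
∂f/∂q = 0
∇f = (-6*p - 2, 0)
At (-3, -3): (16, 0).

(16, 0)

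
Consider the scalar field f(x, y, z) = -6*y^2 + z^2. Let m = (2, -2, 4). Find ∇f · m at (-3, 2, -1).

∂f/∂x = 0
∂f/∂y = -12*y
∂f/∂z = 2*z
∇f at (-3, 2, -1) = (0, -24, -2)
∇f · m = (0)(2) + (-24)(-2) + (-2)(4) = 40

40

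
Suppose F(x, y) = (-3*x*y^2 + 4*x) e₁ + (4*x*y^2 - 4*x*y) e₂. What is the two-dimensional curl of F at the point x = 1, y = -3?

∂F₂/∂x = 4*y^2 - 4*y
∂F₁/∂y = -6*x*y
Scalar curl = 6*x*y + 4*y^2 - 4*y
At (1, -3): 30.

30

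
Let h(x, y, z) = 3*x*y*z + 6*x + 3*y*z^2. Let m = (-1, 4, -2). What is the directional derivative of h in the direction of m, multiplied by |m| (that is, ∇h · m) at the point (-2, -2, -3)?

∂h/∂x = 3*y*z + 6
∂h/∂y = 3*x*z + 3*z^2
∂h/∂z = 3*x*y + 6*y*z
∇h at (-2, -2, -3) = (24, 45, 48)
∇h · m = (24)(-1) + (45)(4) + (48)(-2) = 60

60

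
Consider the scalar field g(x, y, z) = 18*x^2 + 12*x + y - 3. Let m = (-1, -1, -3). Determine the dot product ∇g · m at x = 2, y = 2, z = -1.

∂g/∂x = 36*x + 12
∂g/∂y = 1
∂g/∂z = 0
∇g at (2, 2, -1) = (84, 1, 0)
∇g · m = (84)(-1) + (1)(-1) + (0)(-3) = -85

-85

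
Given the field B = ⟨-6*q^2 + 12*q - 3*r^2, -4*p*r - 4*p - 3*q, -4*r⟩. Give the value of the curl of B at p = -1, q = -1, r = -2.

(∇×B)₁ = ∂B₃/∂q − ∂B₂/∂r = 4*p
(∇×B)₂ = ∂B₁/∂r − ∂B₃/∂p = -6*r
(∇×B)₃ = ∂B₂/∂p − ∂B₁/∂q = 12*q - 4*r - 16
∇×B = (4*p, -6*r, 12*q - 4*r - 16)
At (-1, -1, -2): (-4, 12, -20).

(-4, 12, -20)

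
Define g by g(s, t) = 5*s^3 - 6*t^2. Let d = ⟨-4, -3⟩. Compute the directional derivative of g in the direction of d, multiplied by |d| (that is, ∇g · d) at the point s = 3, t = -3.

∂g/∂s = 15*s^2
∂g/∂t = -12*t
∇g at (3, -3) = (135, 36)
∇g · d = (135)(-4) + (36)(-3) = -648

-648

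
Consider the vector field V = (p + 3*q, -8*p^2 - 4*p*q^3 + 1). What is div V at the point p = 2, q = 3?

-215

∂V₁/∂p = 1
∂V₂/∂q = -12*p*q^2
∇·V = -12*p*q^2 + 1
At (2, 3): -215.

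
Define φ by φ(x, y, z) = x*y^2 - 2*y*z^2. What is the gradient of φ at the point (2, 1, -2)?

∂φ/∂x = y^2
∂φ/∂y = 2*x*y - 2*z^2
∂φ/∂z = -4*y*z
∇φ = (y^2, 2*x*y - 2*z^2, -4*y*z)
At (2, 1, -2): (1, -4, 8).

(1, -4, 8)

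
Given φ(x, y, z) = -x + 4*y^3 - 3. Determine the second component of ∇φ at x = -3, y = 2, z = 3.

48

(∇φ)_2 = ∂φ/∂y = 12*y^2
At (-3, 2, 3): 48.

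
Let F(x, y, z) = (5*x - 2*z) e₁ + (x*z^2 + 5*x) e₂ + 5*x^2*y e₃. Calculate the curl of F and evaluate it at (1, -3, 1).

(∇×F)₁ = ∂F₃/∂y − ∂F₂/∂z = 5*x^2 - 2*x*z
(∇×F)₂ = ∂F₁/∂z − ∂F₃/∂x = -10*x*y - 2
(∇×F)₃ = ∂F₂/∂x − ∂F₁/∂y = z^2 + 5
∇×F = (5*x^2 - 2*x*z, -10*x*y - 2, z^2 + 5)
At (1, -3, 1): (3, 28, 6).

(3, 28, 6)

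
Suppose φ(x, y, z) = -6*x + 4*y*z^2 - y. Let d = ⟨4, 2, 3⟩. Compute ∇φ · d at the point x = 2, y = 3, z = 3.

∂φ/∂x = -6
∂φ/∂y = 4*z^2 - 1
∂φ/∂z = 8*y*z
∇φ at (2, 3, 3) = (-6, 35, 72)
∇φ · d = (-6)(4) + (35)(2) + (72)(3) = 262

262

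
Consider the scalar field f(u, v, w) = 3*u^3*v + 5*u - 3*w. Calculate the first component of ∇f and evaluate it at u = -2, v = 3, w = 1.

113

(∇f)_1 = ∂f/∂u = 9*u^2*v + 5
At (-2, 3, 1): 113.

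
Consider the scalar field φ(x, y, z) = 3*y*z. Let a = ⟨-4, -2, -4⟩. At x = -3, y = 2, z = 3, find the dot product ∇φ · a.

-42

∂φ/∂x = 0
∂φ/∂y = 3*z
∂φ/∂z = 3*y
∇φ at (-3, 2, 3) = (0, 9, 6)
∇φ · a = (0)(-4) + (9)(-2) + (6)(-4) = -42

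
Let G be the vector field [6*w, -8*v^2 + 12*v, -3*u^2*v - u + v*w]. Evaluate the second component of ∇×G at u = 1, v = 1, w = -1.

(∇×G)_2 = ∂G₁/∂w − ∂G₃/∂u
= 6 − (-6*u*v - 1)
= 6*u*v + 7
At (1, 1, -1): 13.

13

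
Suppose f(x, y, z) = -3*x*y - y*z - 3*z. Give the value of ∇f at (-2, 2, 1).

(-6, 5, -5)

∂f/∂x = -3*y
∂f/∂y = -3*x - z
∂f/∂z = -y - 3
∇f = (-3*y, -3*x - z, -y - 3)
At (-2, 2, 1): (-6, 5, -5).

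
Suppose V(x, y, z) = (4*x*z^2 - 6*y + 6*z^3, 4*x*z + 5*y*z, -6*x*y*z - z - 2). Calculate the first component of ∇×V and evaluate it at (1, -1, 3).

(∇×V)_1 = ∂V₃/∂y − ∂V₂/∂z
= -6*x*z − (4*x + 5*y)
= -6*x*z - 4*x - 5*y
At (1, -1, 3): -17.

-17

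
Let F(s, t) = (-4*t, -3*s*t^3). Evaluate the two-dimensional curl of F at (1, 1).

1

∂F₂/∂s = -3*t^3
∂F₁/∂t = -4
Scalar curl = -3*t^3 + 4
At (1, 1): 1.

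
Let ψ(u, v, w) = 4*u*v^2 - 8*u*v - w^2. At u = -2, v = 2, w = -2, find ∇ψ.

(0, -16, 4)

∂ψ/∂u = 4*v^2 - 8*v
∂ψ/∂v = 8*u*v - 8*u
∂ψ/∂w = -2*w
∇ψ = (4*v^2 - 8*v, 8*u*v - 8*u, -2*w)
At (-2, 2, -2): (0, -16, 4).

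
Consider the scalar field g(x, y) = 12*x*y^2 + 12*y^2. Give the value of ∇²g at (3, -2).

∂²g/∂x² = 0
∂²g/∂y² = 24*(x + 1)
∇²g = 24*x + 24
At (3, -2): 96.

96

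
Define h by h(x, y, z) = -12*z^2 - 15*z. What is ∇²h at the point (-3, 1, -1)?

∂²h/∂x² = 0
∂²h/∂y² = 0
∂²h/∂z² = -24
∇²h = -24
At (-3, 1, -1): -24.

-24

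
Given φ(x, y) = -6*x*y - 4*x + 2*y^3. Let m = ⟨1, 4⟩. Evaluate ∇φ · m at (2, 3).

146

∂φ/∂x = -6*y - 4
∂φ/∂y = -6*x + 6*y^2
∇φ at (2, 3) = (-22, 42)
∇φ · m = (-22)(1) + (42)(4) = 146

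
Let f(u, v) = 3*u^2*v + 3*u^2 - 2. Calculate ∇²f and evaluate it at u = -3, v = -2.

∂²f/∂u² = 6*(v + 1)
∂²f/∂v² = 0
∇²f = 6*v + 6
At (-3, -2): -6.

-6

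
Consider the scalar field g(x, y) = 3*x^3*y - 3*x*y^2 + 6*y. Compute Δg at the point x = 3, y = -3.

-180

∂²g/∂x² = 18*x*y
∂²g/∂y² = -6*x
∇²g = 18*x*y - 6*x
At (3, -3): -180.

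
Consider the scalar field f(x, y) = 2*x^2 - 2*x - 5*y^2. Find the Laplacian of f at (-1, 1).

-6

∂²f/∂x² = 4
∂²f/∂y² = -10
∇²f = -6
At (-1, 1): -6.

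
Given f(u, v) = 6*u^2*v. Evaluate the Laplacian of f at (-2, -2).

-24

∂²f/∂u² = 12*v
∂²f/∂v² = 0
∇²f = 12*v
At (-2, -2): -24.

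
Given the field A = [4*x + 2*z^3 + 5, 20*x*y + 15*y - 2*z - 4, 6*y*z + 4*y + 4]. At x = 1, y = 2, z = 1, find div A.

∂A₁/∂x = 4
∂A₂/∂y = 20*x + 15
∂A₃/∂z = 6*y
∇·A = 20*x + 6*y + 19
At (1, 2, 1): 51.

51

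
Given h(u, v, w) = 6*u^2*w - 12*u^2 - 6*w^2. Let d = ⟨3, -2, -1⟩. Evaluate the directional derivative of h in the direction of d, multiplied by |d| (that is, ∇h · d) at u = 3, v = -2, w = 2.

∂h/∂u = 12*u*w - 24*u
∂h/∂v = 0
∂h/∂w = 6*u^2 - 12*w
∇h at (3, -2, 2) = (0, 0, 30)
∇h · d = (0)(3) + (0)(-2) + (30)(-1) = -30

-30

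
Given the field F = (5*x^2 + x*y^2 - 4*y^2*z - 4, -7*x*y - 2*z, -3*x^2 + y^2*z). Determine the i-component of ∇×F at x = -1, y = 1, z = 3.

8

(∇×F)_1 = ∂F₃/∂y − ∂F₂/∂z
= 2*y*z − (-2)
= 2*y*z + 2
At (-1, 1, 3): 8.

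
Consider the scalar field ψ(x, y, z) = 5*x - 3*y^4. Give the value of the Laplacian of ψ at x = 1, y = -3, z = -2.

∂²ψ/∂x² = 0
∂²ψ/∂y² = -36*y^2
∂²ψ/∂z² = 0
∇²ψ = -36*y^2
At (1, -3, -2): -324.

-324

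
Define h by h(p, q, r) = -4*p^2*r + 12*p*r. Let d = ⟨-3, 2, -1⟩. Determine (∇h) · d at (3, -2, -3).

-108

∂h/∂p = -8*p*r + 12*r
∂h/∂q = 0
∂h/∂r = -4*p^2 + 12*p
∇h at (3, -2, -3) = (36, 0, 0)
∇h · d = (36)(-3) + (0)(2) + (0)(-1) = -108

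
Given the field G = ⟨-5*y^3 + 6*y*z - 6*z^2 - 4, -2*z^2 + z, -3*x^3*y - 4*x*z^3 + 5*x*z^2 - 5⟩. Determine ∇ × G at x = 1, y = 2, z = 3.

(∇×G)₁ = ∂G₃/∂y − ∂G₂/∂z = -3*x^3 + 4*z - 1
(∇×G)₂ = ∂G₁/∂z − ∂G₃/∂x = 9*x^2*y + 6*y + 4*z^3 - 5*z^2 - 12*z
(∇×G)₃ = ∂G₂/∂x − ∂G₁/∂y = 15*y^2 - 6*z
∇×G = (-3*x^3 + 4*z - 1, 9*x^2*y + 6*y + 4*z^3 - 5*z^2 - 12*z, 15*y^2 - 6*z)
At (1, 2, 3): (8, 57, 42).

(8, 57, 42)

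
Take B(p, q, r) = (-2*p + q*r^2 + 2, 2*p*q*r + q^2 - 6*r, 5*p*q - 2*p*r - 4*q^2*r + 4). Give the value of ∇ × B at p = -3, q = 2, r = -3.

(∇×B)₁ = ∂B₃/∂q − ∂B₂/∂r = -2*p*q + 5*p - 8*q*r + 6
(∇×B)₂ = ∂B₁/∂r − ∂B₃/∂p = 2*q*r - 5*q + 2*r
(∇×B)₃ = ∂B₂/∂p − ∂B₁/∂q = 2*q*r - r^2
∇×B = (-2*p*q + 5*p - 8*q*r + 6, 2*q*r - 5*q + 2*r, 2*q*r - r^2)
At (-3, 2, -3): (51, -28, -21).

(51, -28, -21)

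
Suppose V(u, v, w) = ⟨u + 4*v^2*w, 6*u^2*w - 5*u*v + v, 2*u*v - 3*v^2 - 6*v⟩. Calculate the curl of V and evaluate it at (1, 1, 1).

(-16, 2, -1)

(∇×V)₁ = ∂V₃/∂v − ∂V₂/∂w = -6*u^2 + 2*u - 6*v - 6
(∇×V)₂ = ∂V₁/∂w − ∂V₃/∂u = 4*v^2 - 2*v
(∇×V)₃ = ∂V₂/∂u − ∂V₁/∂v = 12*u*w - 8*v*w - 5*v
∇×V = (-6*u^2 + 2*u - 6*v - 6, 4*v^2 - 2*v, 12*u*w - 8*v*w - 5*v)
At (1, 1, 1): (-16, 2, -1).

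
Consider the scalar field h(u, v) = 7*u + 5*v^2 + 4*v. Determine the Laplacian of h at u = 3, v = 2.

∂²h/∂u² = 0
∂²h/∂v² = 10
∇²h = 10
At (3, 2): 10.

10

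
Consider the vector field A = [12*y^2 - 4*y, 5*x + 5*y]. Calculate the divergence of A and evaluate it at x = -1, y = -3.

∂A₁/∂x = 0
∂A₂/∂y = 5
∇·A = 5
At (-1, -3): 5.

5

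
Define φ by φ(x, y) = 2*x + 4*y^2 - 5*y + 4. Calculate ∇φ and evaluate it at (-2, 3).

(2, 19)

∂φ/∂x = 2
∂φ/∂y = 8*y - 5
∇φ = (2, 8*y - 5)
At (-2, 3): (2, 19).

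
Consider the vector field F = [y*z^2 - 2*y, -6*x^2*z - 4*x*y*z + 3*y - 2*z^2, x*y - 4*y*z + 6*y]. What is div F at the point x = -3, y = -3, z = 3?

51

∂F₁/∂x = 0
∂F₂/∂y = -4*x*z + 3
∂F₃/∂z = -4*y
∇·F = -4*x*z - 4*y + 3
At (-3, -3, 3): 51.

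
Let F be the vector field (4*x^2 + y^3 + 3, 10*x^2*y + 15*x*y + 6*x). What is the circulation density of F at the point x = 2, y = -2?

-116

∂F₂/∂x = 20*x*y + 15*y + 6
∂F₁/∂y = 3*y^2
Scalar curl = 20*x*y - 3*y^2 + 15*y + 6
At (2, -2): -116.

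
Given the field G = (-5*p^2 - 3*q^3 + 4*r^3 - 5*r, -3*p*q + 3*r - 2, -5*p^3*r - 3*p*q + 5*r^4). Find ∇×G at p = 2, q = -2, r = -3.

(∇×G)₁ = ∂G₃/∂q − ∂G₂/∂r = -3*p - 3
(∇×G)₂ = ∂G₁/∂r − ∂G₃/∂p = 15*p^2*r + 3*q + 12*r^2 - 5
(∇×G)₃ = ∂G₂/∂p − ∂G₁/∂q = 9*q^2 - 3*q
∇×G = (-3*p - 3, 15*p^2*r + 3*q + 12*r^2 - 5, 9*q^2 - 3*q)
At (2, -2, -3): (-9, -83, 42).

(-9, -83, 42)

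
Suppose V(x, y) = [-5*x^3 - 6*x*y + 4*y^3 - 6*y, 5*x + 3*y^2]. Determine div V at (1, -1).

-15

∂V₁/∂x = -15*x^2 - 6*y
∂V₂/∂y = 6*y
∇·V = -15*x^2
At (1, -1): -15.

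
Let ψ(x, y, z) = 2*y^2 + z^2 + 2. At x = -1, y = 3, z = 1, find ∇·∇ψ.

6

∂²ψ/∂x² = 0
∂²ψ/∂y² = 4
∂²ψ/∂z² = 2
∇²ψ = 6
At (-1, 3, 1): 6.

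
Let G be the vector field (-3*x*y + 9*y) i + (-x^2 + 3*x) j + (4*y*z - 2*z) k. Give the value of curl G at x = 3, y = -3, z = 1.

(4, 0, -3)

(∇×G)₁ = ∂G₃/∂y − ∂G₂/∂z = 4*z
(∇×G)₂ = ∂G₁/∂z − ∂G₃/∂x = 0
(∇×G)₃ = ∂G₂/∂x − ∂G₁/∂y = x - 6
∇×G = (4*z, 0, x - 6)
At (3, -3, 1): (4, 0, -3).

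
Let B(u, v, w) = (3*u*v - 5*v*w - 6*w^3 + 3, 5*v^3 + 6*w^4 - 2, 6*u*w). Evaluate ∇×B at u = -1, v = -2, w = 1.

(-24, -14, 8)

(∇×B)₁ = ∂B₃/∂v − ∂B₂/∂w = -24*w^3
(∇×B)₂ = ∂B₁/∂w − ∂B₃/∂u = -5*v - 18*w^2 - 6*w
(∇×B)₃ = ∂B₂/∂u − ∂B₁/∂v = -3*u + 5*w
∇×B = (-24*w^3, -5*v - 18*w^2 - 6*w, -3*u + 5*w)
At (-1, -2, 1): (-24, -14, 8).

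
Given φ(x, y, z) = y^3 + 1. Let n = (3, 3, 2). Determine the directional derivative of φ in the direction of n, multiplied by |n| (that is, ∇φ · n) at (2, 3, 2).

81

∂φ/∂x = 0
∂φ/∂y = 3*y^2
∂φ/∂z = 0
∇φ at (2, 3, 2) = (0, 27, 0)
∇φ · n = (0)(3) + (27)(3) + (0)(2) = 81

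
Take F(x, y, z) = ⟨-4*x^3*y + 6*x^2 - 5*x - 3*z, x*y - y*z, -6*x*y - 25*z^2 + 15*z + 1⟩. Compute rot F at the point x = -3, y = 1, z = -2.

(∇×F)₁ = ∂F₃/∂y − ∂F₂/∂z = -6*x + y
(∇×F)₂ = ∂F₁/∂z − ∂F₃/∂x = 6*y - 3
(∇×F)₃ = ∂F₂/∂x − ∂F₁/∂y = 4*x^3 + y
∇×F = (-6*x + y, 6*y - 3, 4*x^3 + y)
At (-3, 1, -2): (19, 3, -107).

(19, 3, -107)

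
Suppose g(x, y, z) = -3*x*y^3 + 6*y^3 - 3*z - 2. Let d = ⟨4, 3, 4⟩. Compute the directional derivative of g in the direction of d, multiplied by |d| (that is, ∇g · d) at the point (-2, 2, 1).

∂g/∂x = -3*y^3
∂g/∂y = -9*x*y^2 + 18*y^2
∂g/∂z = -3
∇g at (-2, 2, 1) = (-24, 144, -3)
∇g · d = (-24)(4) + (144)(3) + (-3)(4) = 324

324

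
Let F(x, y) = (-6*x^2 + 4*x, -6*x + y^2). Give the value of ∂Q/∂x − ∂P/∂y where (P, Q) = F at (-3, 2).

∂F₂/∂x = -6
∂F₁/∂y = 0
Scalar curl = -6
At (-3, 2): -6.

-6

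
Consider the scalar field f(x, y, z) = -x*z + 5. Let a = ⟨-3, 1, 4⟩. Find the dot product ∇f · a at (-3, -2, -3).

3

∂f/∂x = -z
∂f/∂y = 0
∂f/∂z = -x
∇f at (-3, -2, -3) = (3, 0, 3)
∇f · a = (3)(-3) + (0)(1) + (3)(4) = 3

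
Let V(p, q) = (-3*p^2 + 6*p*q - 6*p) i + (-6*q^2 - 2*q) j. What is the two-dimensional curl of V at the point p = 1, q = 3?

-6

∂V₂/∂p = 0
∂V₁/∂q = 6*p
Scalar curl = -6*p
At (1, 3): -6.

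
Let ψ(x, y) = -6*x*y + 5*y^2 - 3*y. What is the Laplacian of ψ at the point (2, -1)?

10

∂²ψ/∂x² = 0
∂²ψ/∂y² = 10
∇²ψ = 10
At (2, -1): 10.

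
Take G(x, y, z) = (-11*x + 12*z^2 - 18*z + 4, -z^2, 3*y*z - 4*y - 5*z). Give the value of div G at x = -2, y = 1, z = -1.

∂G₁/∂x = -11
∂G₂/∂y = 0
∂G₃/∂z = 3*y - 5
∇·G = 3*y - 16
At (-2, 1, -1): -13.

-13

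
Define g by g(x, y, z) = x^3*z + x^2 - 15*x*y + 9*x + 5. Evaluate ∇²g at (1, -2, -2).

-10

∂²g/∂x² = 2*(3*x*z + 1)
∂²g/∂y² = 0
∂²g/∂z² = 0
∇²g = 6*x*z + 2
At (1, -2, -2): -10.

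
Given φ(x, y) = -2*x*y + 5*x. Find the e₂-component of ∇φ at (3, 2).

-6

(∇φ)_2 = ∂φ/∂y = -2*x
At (3, 2): -6.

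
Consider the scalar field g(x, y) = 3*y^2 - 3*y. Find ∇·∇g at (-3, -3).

∂²g/∂x² = 0
∂²g/∂y² = 6
∇²g = 6
At (-3, -3): 6.

6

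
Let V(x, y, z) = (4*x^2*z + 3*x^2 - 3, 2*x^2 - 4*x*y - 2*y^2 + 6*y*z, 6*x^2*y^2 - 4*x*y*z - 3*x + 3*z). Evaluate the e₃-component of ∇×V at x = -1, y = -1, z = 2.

0

(∇×V)_3 = ∂V₂/∂x − ∂V₁/∂y
= 4*x - 4*y − (0)
= 4*x - 4*y
At (-1, -1, 2): 0.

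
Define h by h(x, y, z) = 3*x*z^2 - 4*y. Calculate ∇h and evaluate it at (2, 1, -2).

(12, -4, -24)

∂h/∂x = 3*z^2
∂h/∂y = -4
∂h/∂z = 6*x*z
∇h = (3*z^2, -4, 6*x*z)
At (2, 1, -2): (12, -4, -24).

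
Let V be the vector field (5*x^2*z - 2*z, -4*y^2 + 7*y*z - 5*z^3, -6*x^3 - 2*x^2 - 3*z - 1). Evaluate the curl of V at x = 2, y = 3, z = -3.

(∇×V)₁ = ∂V₃/∂y − ∂V₂/∂z = -7*y + 15*z^2
(∇×V)₂ = ∂V₁/∂z − ∂V₃/∂x = 23*x^2 + 4*x - 2
(∇×V)₃ = ∂V₂/∂x − ∂V₁/∂y = 0
∇×V = (-7*y + 15*z^2, 23*x^2 + 4*x - 2, 0)
At (2, 3, -3): (114, 98, 0).

(114, 98, 0)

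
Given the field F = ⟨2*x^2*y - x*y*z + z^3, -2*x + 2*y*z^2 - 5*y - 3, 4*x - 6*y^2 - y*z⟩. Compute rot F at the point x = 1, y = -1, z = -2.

(6, 9, -6)

(∇×F)₁ = ∂F₃/∂y − ∂F₂/∂z = -4*y*z - 12*y - z
(∇×F)₂ = ∂F₁/∂z − ∂F₃/∂x = -x*y + 3*z^2 - 4
(∇×F)₃ = ∂F₂/∂x − ∂F₁/∂y = -2*x^2 + x*z - 2
∇×F = (-4*y*z - 12*y - z, -x*y + 3*z^2 - 4, -2*x^2 + x*z - 2)
At (1, -1, -2): (6, 9, -6).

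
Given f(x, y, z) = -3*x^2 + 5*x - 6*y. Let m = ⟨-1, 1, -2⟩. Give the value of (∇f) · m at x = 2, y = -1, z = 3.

1

∂f/∂x = -6*x + 5
∂f/∂y = -6
∂f/∂z = 0
∇f at (2, -1, 3) = (-7, -6, 0)
∇f · m = (-7)(-1) + (-6)(1) + (0)(-2) = 1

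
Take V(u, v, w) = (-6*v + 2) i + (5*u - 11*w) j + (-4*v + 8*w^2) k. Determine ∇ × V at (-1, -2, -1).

(7, 0, 11)

(∇×V)₁ = ∂V₃/∂v − ∂V₂/∂w = 7
(∇×V)₂ = ∂V₁/∂w − ∂V₃/∂u = 0
(∇×V)₃ = ∂V₂/∂u − ∂V₁/∂v = 11
∇×V = (7, 0, 11)
At (-1, -2, -1): (7, 0, 11).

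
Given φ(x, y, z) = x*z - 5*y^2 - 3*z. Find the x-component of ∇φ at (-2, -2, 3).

3

(∇φ)_1 = ∂φ/∂x = z
At (-2, -2, 3): 3.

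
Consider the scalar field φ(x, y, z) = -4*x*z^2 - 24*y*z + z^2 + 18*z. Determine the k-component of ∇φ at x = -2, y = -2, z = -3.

(∇φ)_3 = ∂φ/∂z = -8*x*z - 24*y + 2*z + 18
At (-2, -2, -3): 12.

12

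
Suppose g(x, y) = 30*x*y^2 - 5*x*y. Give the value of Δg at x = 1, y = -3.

∂²g/∂x² = 0
∂²g/∂y² = 60*x
∇²g = 60*x
At (1, -3): 60.

60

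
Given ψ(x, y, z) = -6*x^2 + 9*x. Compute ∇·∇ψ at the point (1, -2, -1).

∂²ψ/∂x² = -12
∂²ψ/∂y² = 0
∂²ψ/∂z² = 0
∇²ψ = -12
At (1, -2, -1): -12.

-12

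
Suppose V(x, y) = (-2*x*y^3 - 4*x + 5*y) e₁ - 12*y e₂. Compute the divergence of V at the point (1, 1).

-18

∂V₁/∂x = -2*y^3 - 4
∂V₂/∂y = -12
∇·V = -2*y^3 - 16
At (1, 1): -18.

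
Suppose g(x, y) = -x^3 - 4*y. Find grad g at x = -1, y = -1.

(-3, -4)

∂g/∂x = -3*x^2
∂g/∂y = -4
∇g = (-3*x^2, -4)
At (-1, -1): (-3, -4).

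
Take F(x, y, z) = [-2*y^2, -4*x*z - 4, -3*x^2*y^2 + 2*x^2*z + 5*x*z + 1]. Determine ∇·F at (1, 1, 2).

∂F₁/∂x = 0
∂F₂/∂y = 0
∂F₃/∂z = 2*x^2 + 5*x
∇·F = 2*x^2 + 5*x
At (1, 1, 2): 7.

7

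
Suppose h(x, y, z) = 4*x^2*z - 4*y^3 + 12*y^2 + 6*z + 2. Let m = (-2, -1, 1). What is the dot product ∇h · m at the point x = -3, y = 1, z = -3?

∂h/∂x = 8*x*z
∂h/∂y = -12*y^2 + 24*y
∂h/∂z = 4*x^2 + 6
∇h at (-3, 1, -3) = (72, 12, 42)
∇h · m = (72)(-2) + (12)(-1) + (42)(1) = -114

-114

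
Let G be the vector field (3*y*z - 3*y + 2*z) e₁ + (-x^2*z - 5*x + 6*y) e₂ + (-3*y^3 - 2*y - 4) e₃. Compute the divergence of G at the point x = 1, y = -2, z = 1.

6

∂G₁/∂x = 0
∂G₂/∂y = 6
∂G₃/∂z = 0
∇·G = 6
At (1, -2, 1): 6.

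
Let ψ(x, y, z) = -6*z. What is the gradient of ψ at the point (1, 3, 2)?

(0, 0, -6)

∂ψ/∂x = 0
∂ψ/∂y = 0
∂ψ/∂z = -6
∇ψ = (0, 0, -6)
At (1, 3, 2): (0, 0, -6).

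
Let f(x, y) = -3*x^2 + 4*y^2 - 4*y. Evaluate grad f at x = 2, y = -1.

(-12, -12)

∂f/∂x = -6*x
∂f/∂y = 8*y - 4
∇f = (-6*x, 8*y - 4)
At (2, -1): (-12, -12).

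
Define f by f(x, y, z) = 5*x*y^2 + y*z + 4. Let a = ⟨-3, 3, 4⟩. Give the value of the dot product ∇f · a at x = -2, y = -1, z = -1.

∂f/∂x = 5*y^2
∂f/∂y = 10*x*y + z
∂f/∂z = y
∇f at (-2, -1, -1) = (5, 19, -1)
∇f · a = (5)(-3) + (19)(3) + (-1)(4) = 38

38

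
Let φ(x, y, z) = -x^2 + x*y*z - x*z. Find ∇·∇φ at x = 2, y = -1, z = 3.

∂²φ/∂x² = -2
∂²φ/∂y² = 0
∂²φ/∂z² = 0
∇²φ = -2
At (2, -1, 3): -2.

-2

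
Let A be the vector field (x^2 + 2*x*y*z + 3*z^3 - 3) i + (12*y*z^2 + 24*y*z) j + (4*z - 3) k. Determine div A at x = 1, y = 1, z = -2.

∂A₁/∂x = 2*x + 2*y*z
∂A₂/∂y = 12*z^2 + 24*z
∂A₃/∂z = 4
∇·A = 2*x + 2*y*z + 12*z^2 + 24*z + 4
At (1, 1, -2): 2.

2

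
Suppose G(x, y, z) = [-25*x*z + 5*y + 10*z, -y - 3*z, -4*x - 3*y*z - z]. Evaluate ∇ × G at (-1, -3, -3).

(∇×G)₁ = ∂G₃/∂y − ∂G₂/∂z = -3*z + 3
(∇×G)₂ = ∂G₁/∂z − ∂G₃/∂x = -25*x + 14
(∇×G)₃ = ∂G₂/∂x − ∂G₁/∂y = -5
∇×G = (-3*z + 3, -25*x + 14, -5)
At (-1, -3, -3): (12, 39, -5).

(12, 39, -5)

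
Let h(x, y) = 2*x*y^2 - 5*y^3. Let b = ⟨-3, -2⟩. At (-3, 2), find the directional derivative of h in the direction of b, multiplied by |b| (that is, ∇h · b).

∂h/∂x = 2*y^2
∂h/∂y = 4*x*y - 15*y^2
∇h at (-3, 2) = (8, -84)
∇h · b = (8)(-3) + (-84)(-2) = 144

144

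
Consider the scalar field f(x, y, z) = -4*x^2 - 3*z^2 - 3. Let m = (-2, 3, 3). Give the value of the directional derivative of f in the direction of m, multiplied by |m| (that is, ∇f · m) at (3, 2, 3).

-6

∂f/∂x = -8*x
∂f/∂y = 0
∂f/∂z = -6*z
∇f at (3, 2, 3) = (-24, 0, -18)
∇f · m = (-24)(-2) + (0)(3) + (-18)(3) = -6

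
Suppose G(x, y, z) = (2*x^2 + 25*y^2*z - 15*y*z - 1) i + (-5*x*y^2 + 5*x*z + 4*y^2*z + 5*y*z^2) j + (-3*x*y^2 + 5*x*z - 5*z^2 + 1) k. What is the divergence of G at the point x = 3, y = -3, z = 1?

∂G₁/∂x = 4*x
∂G₂/∂y = -10*x*y + 8*y*z + 5*z^2
∂G₃/∂z = 5*x - 10*z
∇·G = -10*x*y + 9*x + 8*y*z + 5*z^2 - 10*z
At (3, -3, 1): 88.

88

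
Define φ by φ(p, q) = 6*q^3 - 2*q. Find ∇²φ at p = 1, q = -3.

-108

∂²φ/∂p² = 0
∂²φ/∂q² = 36*q
∇²φ = 36*q
At (1, -3): -108.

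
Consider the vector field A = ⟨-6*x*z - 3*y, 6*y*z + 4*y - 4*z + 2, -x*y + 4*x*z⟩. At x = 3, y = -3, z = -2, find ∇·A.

∂A₁/∂x = -6*z
∂A₂/∂y = 6*z + 4
∂A₃/∂z = 4*x
∇·A = 4*x + 4
At (3, -3, -2): 16.

16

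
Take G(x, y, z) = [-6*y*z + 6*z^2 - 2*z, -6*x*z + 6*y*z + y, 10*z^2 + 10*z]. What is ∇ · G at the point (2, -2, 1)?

37

∂G₁/∂x = 0
∂G₂/∂y = 6*z + 1
∂G₃/∂z = 20*z + 10
∇·G = 26*z + 11
At (2, -2, 1): 37.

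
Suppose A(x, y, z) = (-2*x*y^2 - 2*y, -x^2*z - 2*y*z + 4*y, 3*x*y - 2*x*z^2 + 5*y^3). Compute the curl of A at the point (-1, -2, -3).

(54, 24, 4)

(∇×A)₁ = ∂A₃/∂y − ∂A₂/∂z = x^2 + 3*x + 15*y^2 + 2*y
(∇×A)₂ = ∂A₁/∂z − ∂A₃/∂x = -3*y + 2*z^2
(∇×A)₃ = ∂A₂/∂x − ∂A₁/∂y = 4*x*y - 2*x*z + 2
∇×A = (x^2 + 3*x + 15*y^2 + 2*y, -3*y + 2*z^2, 4*x*y - 2*x*z + 2)
At (-1, -2, -3): (54, 24, 4).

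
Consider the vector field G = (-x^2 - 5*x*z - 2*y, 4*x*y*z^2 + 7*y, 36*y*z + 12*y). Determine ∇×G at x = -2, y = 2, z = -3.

(-192, 10, 74)

(∇×G)₁ = ∂G₃/∂y − ∂G₂/∂z = -8*x*y*z + 36*z + 12
(∇×G)₂ = ∂G₁/∂z − ∂G₃/∂x = -5*x
(∇×G)₃ = ∂G₂/∂x − ∂G₁/∂y = 4*y*z^2 + 2
∇×G = (-8*x*y*z + 36*z + 12, -5*x, 4*y*z^2 + 2)
At (-2, 2, -3): (-192, 10, 74).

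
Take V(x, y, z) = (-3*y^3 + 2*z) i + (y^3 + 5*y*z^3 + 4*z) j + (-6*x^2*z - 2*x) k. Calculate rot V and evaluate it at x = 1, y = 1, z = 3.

(∇×V)₁ = ∂V₃/∂y − ∂V₂/∂z = -15*y*z^2 - 4
(∇×V)₂ = ∂V₁/∂z − ∂V₃/∂x = 12*x*z + 4
(∇×V)₃ = ∂V₂/∂x − ∂V₁/∂y = 9*y^2
∇×V = (-15*y*z^2 - 4, 12*x*z + 4, 9*y^2)
At (1, 1, 3): (-139, 40, 9).

(-139, 40, 9)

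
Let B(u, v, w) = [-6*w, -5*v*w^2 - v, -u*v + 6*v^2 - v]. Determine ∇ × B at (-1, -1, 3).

(-42, -7, 0)

(∇×B)₁ = ∂B₃/∂v − ∂B₂/∂w = -u + 10*v*w + 12*v - 1
(∇×B)₂ = ∂B₁/∂w − ∂B₃/∂u = v - 6
(∇×B)₃ = ∂B₂/∂u − ∂B₁/∂v = 0
∇×B = (-u + 10*v*w + 12*v - 1, v - 6, 0)
At (-1, -1, 3): (-42, -7, 0).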